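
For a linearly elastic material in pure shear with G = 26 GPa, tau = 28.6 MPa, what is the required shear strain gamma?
Model: a linearly elastic material in pure shear, so tau = G·gamma.
Solve for gamma: gamma = tau / G.
Convert to SI units:
  G = 26 GPa = 2.6 × 10¹⁰ Pa
  tau = 28.6 MPa = 2.86 × 10⁷ Pa
Substitute:
  gamma = (2.86 × 10⁷) / (2.6 × 10¹⁰)
  gamma = 0.0011
Final answer: gamma = 0.0011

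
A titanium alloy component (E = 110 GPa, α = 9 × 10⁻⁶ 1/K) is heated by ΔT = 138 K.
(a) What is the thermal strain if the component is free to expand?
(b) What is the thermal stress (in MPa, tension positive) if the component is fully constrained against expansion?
(a) Free thermal strain ε_th = α·ΔT = (9 × 10⁻⁶) × 138 = 0.001242
(b) Fully constrained, the expansion is suppressed, so σ = -E·α·ΔT. Convert E = 110 GPa = 1.1 × 10¹¹ Pa.
  σ = -(1.1 × 10¹¹) × (9 × 10⁻⁶) × 138 = -1.366 × 10⁸ Pa = -136.6 MPa (compressive)
Final answer: (a) ε_th = 0.001242, (b) σ = -136.6 MPa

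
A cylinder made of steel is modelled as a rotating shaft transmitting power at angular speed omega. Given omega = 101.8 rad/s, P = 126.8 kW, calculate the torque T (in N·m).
Model: a rotating shaft transmitting power at angular speed omega, so P = T·omega.
Solve for T: T = P / omega.
Convert to SI units:
  P = 126.8 kW = 126800 W
Substitute:
  T = 126800 / 101.8
  T = 1246 N·m
Final answer: T = 1246 N·m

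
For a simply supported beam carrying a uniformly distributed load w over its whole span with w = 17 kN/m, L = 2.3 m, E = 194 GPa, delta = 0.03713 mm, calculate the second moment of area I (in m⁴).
Model: a simply supported beam carrying a uniformly distributed load w over its whole span, so delta = (5·w·L^4) / (384·E·I).
Solve for I: I = (5·w·L^4) / (384·delta·E).
Convert to SI units:
  w = 17 kN/m = 17000 N/m
  E = 194 GPa = 1.94 × 10¹¹ Pa
  delta = 0.03713 mm = 3.713 × 10⁻⁵ m
Substitute:
  I = (5 × 17000 × 2.3^4) / (384 × (3.713 × 10⁻⁵) × (1.94 × 10¹¹))
  I = 0.0008599 m⁴
Final answer: I = 0.0008599 m⁴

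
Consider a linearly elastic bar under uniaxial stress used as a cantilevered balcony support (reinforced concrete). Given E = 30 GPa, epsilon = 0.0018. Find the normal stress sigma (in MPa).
Model: a linearly elastic bar under uniaxial stress, so sigma = E·epsilon.
Convert to SI units:
  E = 30 GPa = 3 × 10¹⁰ Pa
Substitute:
  sigma = (3 × 10¹⁰) × 0.0018
  sigma = 5.4 × 10⁷ Pa
Convert: sigma = 5.4 × 10⁷ Pa = 54 MPa
Final answer: sigma = 54 MPa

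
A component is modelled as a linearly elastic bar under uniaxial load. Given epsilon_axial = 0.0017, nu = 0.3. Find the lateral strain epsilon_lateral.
Model: a linearly elastic bar under uniaxial load, so epsilon_lateral = -nu·epsilon_axial.
Substitute:
  epsilon_lateral = -(0.3 × 0.0017)
  epsilon_lateral = -0.00051
Final answer: epsilon_lateral = -0.00051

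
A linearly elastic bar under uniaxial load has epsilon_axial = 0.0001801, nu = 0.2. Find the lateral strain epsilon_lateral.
Model: a linearly elastic bar under uniaxial load, so epsilon_lateral = -nu·epsilon_axial.
Substitute:
  epsilon_lateral = -(0.2 × 0.0001801)
  epsilon_lateral = -3.602 × 10⁻⁵
Final answer: epsilon_lateral = -3.602 × 10⁻⁵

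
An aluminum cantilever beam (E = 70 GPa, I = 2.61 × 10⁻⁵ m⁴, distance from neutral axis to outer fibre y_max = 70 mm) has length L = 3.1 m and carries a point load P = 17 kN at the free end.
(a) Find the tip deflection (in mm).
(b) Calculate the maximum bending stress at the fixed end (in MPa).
(a) Tip deflection of a cantilever with an end point load: δ = P·L^3 / (3·E·I). Convert P = 17 kN = 17000 N, E = 70 GPa = 7 × 10¹⁰ Pa.
  δ = (17000 × 3.1^3) / (3 × (7 × 10¹⁰) × (2.61 × 10⁻⁵)) = 0.0924 m = 92.4 mm
(b) Maximum bending moment at the fixed end: M = P·L = 17000 × 3.1 = 52700 N·m. Convert y_max = 70 mm = 0.07 m.
  σ = M·y_max / I = (52700 × 0.07) / (2.61 × 10⁻⁵) = 1.413 × 10⁸ Pa = 141.3 MPa
Final answer: (a) δ = 92.4 mm, (b) σ = 141.3 MPa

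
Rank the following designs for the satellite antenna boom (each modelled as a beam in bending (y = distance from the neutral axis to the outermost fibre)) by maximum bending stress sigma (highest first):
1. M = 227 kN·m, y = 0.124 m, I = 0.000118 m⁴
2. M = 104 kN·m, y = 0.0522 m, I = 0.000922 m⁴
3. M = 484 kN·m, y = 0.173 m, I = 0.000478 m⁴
Model: a beam in bending (y = distance from the neutral axis to the outermost fibre), so sigma = (M·y) / I (SI units).
  Case 1: sigma = (227000 × 0.124) / 0.000118 = 2.385 × 10⁸ Pa = 238.5 MPa
  Case 2: sigma = (104000 × 0.0522) / 0.000922 = 5.888 × 10⁶ Pa = 5.888 MPa
  Case 3: sigma = (484000 × 0.173) / 0.000478 = 1.752 × 10⁸ Pa = 175.2 MPa
Ordering: 238.5 MPa (case 1) > 175.2 MPa (case 3) > 5.888 MPa (case 2)
Final answer: 1, 3, 2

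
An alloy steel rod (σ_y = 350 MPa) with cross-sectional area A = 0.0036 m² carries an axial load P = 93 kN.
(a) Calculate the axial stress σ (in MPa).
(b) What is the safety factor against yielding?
(a) Axial stress σ = P/A. Convert P = 93 kN = 93000 N.
  σ = 93000 / 0.0036 = 2.583 × 10⁷ Pa = 25.83 MPa
(b) Safety factor SF = σ_y/σ = 350 / 25.83 = 13.55
Final answer: (a) σ = 25.83 MPa, (b) SF = 13.55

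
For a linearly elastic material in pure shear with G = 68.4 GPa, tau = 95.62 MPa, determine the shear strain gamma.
Model: a linearly elastic material in pure shear, so tau = G·gamma.
Solve for gamma: gamma = tau / G.
Convert to SI units:
  G = 68.4 GPa = 6.84 × 10¹⁰ Pa
  tau = 95.62 MPa = 9.562 × 10⁷ Pa
Substitute:
  gamma = (9.562 × 10⁷) / (6.84 × 10¹⁰)
  gamma = 0.001398
Final answer: gamma = 0.001398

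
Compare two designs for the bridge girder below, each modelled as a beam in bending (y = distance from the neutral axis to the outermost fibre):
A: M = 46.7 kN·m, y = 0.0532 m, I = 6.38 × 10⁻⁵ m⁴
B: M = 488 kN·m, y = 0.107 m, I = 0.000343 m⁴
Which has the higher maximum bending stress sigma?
Model: a beam in bending (y = distance from the neutral axis to the outermost fibre), so sigma = (M·y) / I (SI units).
  A: sigma = (46700 × 0.0532) / (6.38 × 10⁻⁵) = 3.894 × 10⁷ Pa = 38.94 MPa
  B: sigma = (488000 × 0.107) / 0.000343 = 1.522 × 10⁸ Pa = 152.2 MPa
152.2 MPa > 38.94 MPa, so B is larger.
Final answer: B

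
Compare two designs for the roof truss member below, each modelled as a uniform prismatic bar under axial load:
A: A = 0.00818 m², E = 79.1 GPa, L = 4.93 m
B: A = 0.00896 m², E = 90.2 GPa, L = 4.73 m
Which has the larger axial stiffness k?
Model: a uniform prismatic bar under axial load, so k = (A·E) / L (SI units).
  A: k = (0.00818 × (7.91 × 10¹⁰)) / 4.93 = 1.312 × 10⁸ N/m = 131.2 MN/m
  B: k = (0.00896 × (9.02 × 10¹⁰)) / 4.73 = 1.709 × 10⁸ N/m = 170.9 MN/m
170.9 MN/m > 131.2 MN/m, so B is larger.
Final answer: B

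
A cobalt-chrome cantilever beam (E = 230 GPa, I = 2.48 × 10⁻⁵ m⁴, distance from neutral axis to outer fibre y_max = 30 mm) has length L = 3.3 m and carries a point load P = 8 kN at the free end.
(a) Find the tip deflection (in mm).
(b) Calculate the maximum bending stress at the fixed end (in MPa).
(a) Tip deflection of a cantilever with an end point load: δ = P·L^3 / (3·E·I). Convert P = 8 kN = 8000 N, E = 230 GPa = 2.3 × 10¹¹ Pa.
  δ = (8000 × 3.3^3) / (3 × (2.3 × 10¹¹) × (2.48 × 10⁻⁵)) = 0.0168 m = 16.8 mm
(b) Maximum bending moment at the fixed end: M = P·L = 8000 × 3.3 = 26400 N·m. Convert y_max = 30 mm = 0.03 m.
  σ = M·y_max / I = (26400 × 0.03) / (2.48 × 10⁻⁵) = 3.194 × 10⁷ Pa = 31.94 MPa
Final answer: (a) δ = 16.8 mm, (b) σ = 31.94 MPa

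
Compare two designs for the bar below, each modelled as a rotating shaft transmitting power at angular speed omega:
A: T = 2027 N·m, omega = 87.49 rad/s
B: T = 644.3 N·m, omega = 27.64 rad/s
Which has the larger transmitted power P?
Model: a rotating shaft transmitting power at angular speed omega, so P = T·omega (SI units).
  A: P = 2027 × 87.49 = 177300 W = 177.3 kW
  B: P = 644.3 × 27.64 = 17810 W = 17.81 kW
177.3 kW > 17.81 kW, so A is larger.
Final answer: A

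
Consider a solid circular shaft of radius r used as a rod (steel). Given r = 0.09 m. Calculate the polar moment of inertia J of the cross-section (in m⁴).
Model: a solid circular shaft of radius r, so J = (π·r^4) / 2.
Substitute:
  J = (π × 0.09^4) / 2
  J = 0.0001031 m⁴
Final answer: J = 0.0001031 m⁴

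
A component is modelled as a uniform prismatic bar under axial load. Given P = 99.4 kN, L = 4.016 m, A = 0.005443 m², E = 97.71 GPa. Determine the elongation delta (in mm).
Model: a uniform prismatic bar under axial load, so delta = (P·L) / (A·E).
Convert to SI units:
  P = 99.4 kN = 99400 N
  E = 97.71 GPa = 9.771 × 10¹⁰ Pa
Substitute:
  delta = (99400 × 4.016) / (0.005443 × (9.771 × 10¹⁰))
  delta = 0.0007506 m
Convert: delta = 0.0007506 m = 0.7506 mm
Final answer: delta = 0.7506 mm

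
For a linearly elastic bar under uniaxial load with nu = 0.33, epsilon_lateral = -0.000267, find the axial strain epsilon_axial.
Model: a linearly elastic bar under uniaxial load, so epsilon_lateral = -nu·epsilon_axial.
Solve for epsilon_axial: epsilon_axial = -epsilon_lateral / nu.
Substitute:
  epsilon_axial = -(-0.000267) / 0.33
  epsilon_axial = 0.0008091
Final answer: epsilon_axial = 0.0008091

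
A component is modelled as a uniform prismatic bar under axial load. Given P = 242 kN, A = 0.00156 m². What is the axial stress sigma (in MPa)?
Model: a uniform prismatic bar under axial load, so sigma = P / A.
Convert to SI units:
  P = 242 kN = 242000 N
Substitute:
  sigma = 242000 / 0.00156
  sigma = 1.551 × 10⁸ Pa
Convert: sigma = 1.551 × 10⁸ Pa = 155.1 MPa
Final answer: sigma = 155.1 MPa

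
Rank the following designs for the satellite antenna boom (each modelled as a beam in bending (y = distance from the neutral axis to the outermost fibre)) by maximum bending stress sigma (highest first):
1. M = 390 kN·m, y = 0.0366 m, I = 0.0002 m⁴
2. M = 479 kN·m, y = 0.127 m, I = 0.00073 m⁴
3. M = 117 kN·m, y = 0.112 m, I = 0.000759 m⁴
Model: a beam in bending (y = distance from the neutral axis to the outermost fibre), so sigma = (M·y) / I (SI units).
  Case 1: sigma = (390000 × 0.0366) / 0.0002 = 7.137 × 10⁷ Pa = 71.37 MPa
  Case 2: sigma = (479000 × 0.127) / 0.00073 = 8.333 × 10⁷ Pa = 83.33 MPa
  Case 3: sigma = (117000 × 0.112) / 0.000759 = 1.726 × 10⁷ Pa = 17.26 MPa
Ordering: 83.33 MPa (case 2) > 71.37 MPa (case 1) > 17.26 MPa (case 3)
Final answer: 2, 1, 3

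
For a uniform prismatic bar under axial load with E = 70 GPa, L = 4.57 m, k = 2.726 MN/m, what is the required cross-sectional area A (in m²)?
Model: a uniform prismatic bar under axial load, so k = (A·E) / L.
Solve for A: A = (k·L) / E.
Convert to SI units:
  E = 70 GPa = 7 × 10¹⁰ Pa
  k = 2.726 MN/m = 2.726 × 10⁶ N/m
Substitute:
  A = ((2.726 × 10⁶) × 4.57) / (7 × 10¹⁰)
  A = 0.000178 m²
Final answer: A = 0.000178 m²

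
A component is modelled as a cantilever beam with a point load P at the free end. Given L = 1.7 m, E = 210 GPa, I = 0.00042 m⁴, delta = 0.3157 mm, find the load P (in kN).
Model: a cantilever beam with a point load P at the free end, so delta = (P·L^3) / (3·E·I).
Solve for P: P = (3·delta·E·I) / L^3.
Convert to SI units:
  E = 210 GPa = 2.1 × 10¹¹ Pa
  delta = 0.3157 mm = 0.0003157 m
Substitute:
  P = (3 × 0.0003157 × (2.1 × 10¹¹) × 0.00042) / 1.7^3
  P = 17000 N
Convert: P = 17000 N = 17 kN
Final answer: P = 17 kN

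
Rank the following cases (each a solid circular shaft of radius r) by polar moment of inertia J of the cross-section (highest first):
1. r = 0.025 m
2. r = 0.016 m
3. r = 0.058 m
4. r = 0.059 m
Model: a solid circular shaft of radius r, so J = (π·r^4) / 2 (SI units).
  Case 1: J = (π × 0.025^4) / 2 = 6.136 × 10⁻⁷ m⁴
  Case 2: J = (π × 0.016^4) / 2 = 1.029 × 10⁻⁷ m⁴
  Case 3: J = (π × 0.058^4) / 2 = 1.778 × 10⁻⁵ m⁴
  Case 4: J = (π × 0.059^4) / 2 = 1.903 × 10⁻⁵ m⁴
Ordering: 1.903 × 10⁻⁵ m⁴ (case 4) > 1.778 × 10⁻⁵ m⁴ (case 3) > 6.136 × 10⁻⁷ m⁴ (case 1) > 1.029 × 10⁻⁷ m⁴ (case 2)
Final answer: 4, 3, 1, 2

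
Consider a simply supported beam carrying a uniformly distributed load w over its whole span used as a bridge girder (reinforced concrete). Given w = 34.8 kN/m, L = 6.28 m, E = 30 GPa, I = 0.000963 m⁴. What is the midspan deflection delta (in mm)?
Model: a simply supported beam carrying a uniformly distributed load w over its whole span, so delta = (5·w·L^4) / (384·E·I).
Convert to SI units:
  w = 34.8 kN/m = 34800 N/m
  E = 30 GPa = 3 × 10¹⁰ Pa
Substitute:
  delta = (5 × 34800 × 6.28^4) / (384 × (3 × 10¹⁰) × 0.000963)
  delta = 0.0244 m
Convert: delta = 0.0244 m = 24.4 mm
Final answer: delta = 24.4 mm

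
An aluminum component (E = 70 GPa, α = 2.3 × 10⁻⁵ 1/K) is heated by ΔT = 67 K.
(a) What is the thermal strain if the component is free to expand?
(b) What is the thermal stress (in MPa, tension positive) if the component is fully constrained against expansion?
(a) Free thermal strain ε_th = α·ΔT = (2.3 × 10⁻⁵) × 67 = 0.001541
(b) Fully constrained, the expansion is suppressed, so σ = -E·α·ΔT. Convert E = 70 GPa = 7 × 10¹⁰ Pa.
  σ = -(7 × 10¹⁰) × (2.3 × 10⁻⁵) × 67 = -1.079 × 10⁸ Pa = -107.9 MPa (compressive)
Final answer: (a) ε_th = 0.001541, (b) σ = -107.9 MPa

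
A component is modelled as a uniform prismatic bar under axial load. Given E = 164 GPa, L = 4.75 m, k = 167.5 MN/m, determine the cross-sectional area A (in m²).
Model: a uniform prismatic bar under axial load, so k = (A·E) / L.
Solve for A: A = (k·L) / E.
Convert to SI units:
  E = 164 GPa = 1.64 × 10¹¹ Pa
  k = 167.5 MN/m = 1.675 × 10⁸ N/m
Substitute:
  A = ((1.675 × 10⁸) × 4.75) / (1.64 × 10¹¹)
  A = 0.004851 m²
Final answer: A = 0.004851 m²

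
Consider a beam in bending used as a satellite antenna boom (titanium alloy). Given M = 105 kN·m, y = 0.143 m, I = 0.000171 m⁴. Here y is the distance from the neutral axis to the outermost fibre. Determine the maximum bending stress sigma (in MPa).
Model: a beam in bending, so sigma = (M·y) / I.
Convert to SI units:
  M = 105 kN·m = 105000 N·m
Substitute:
  sigma = (105000 × 0.143) / 0.000171
  sigma = 8.781 × 10⁷ Pa
Convert: sigma = 8.781 × 10⁷ Pa = 87.81 MPa
Final answer: sigma = 87.81 MPa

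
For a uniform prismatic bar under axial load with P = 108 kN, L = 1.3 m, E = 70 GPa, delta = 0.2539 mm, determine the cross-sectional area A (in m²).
Model: a uniform prismatic bar under axial load, so delta = (P·L) / (A·E).
Solve for A: A = (P·L) / (delta·E).
Convert to SI units:
  P = 108 kN = 108000 N
  E = 70 GPa = 7 × 10¹⁰ Pa
  delta = 0.2539 mm = 0.0002539 m
Substitute:
  A = (108000 × 1.3) / (0.0002539 × (7 × 10¹⁰))
  A = 0.0079 m²
Final answer: A = 0.0079 m²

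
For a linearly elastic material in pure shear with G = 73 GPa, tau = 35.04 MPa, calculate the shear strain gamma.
Model: a linearly elastic material in pure shear, so tau = G·gamma.
Solve for gamma: gamma = tau / G.
Convert to SI units:
  G = 73 GPa = 7.3 × 10¹⁰ Pa
  tau = 35.04 MPa = 3.504 × 10⁷ Pa
Substitute:
  gamma = (3.504 × 10⁷) / (7.3 × 10¹⁰)
  gamma = 0.00048
Final answer: gamma = 0.00048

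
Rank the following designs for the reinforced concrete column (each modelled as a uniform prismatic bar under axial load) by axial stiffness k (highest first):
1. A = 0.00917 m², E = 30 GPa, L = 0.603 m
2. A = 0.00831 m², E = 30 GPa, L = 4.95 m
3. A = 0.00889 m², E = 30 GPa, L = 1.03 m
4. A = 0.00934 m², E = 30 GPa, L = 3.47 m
Model: a uniform prismatic bar under axial load, so k = (A·E) / L (SI units).
  Case 1: k = (0.00917 × (3 × 10¹⁰)) / 0.603 = 4.562 × 10⁸ N/m = 456.2 MN/m
  Case 2: k = (0.00831 × (3 × 10¹⁰)) / 4.95 = 5.036 × 10⁷ N/m = 50.36 MN/m
  Case 3: k = (0.00889 × (3 × 10¹⁰)) / 1.03 = 2.589 × 10⁸ N/m = 258.9 MN/m
  Case 4: k = (0.00934 × (3 × 10¹⁰)) / 3.47 = 8.075 × 10⁷ N/m = 80.75 MN/m
Ordering: 456.2 MN/m (case 1) > 258.9 MN/m (case 3) > 80.75 MN/m (case 4) > 50.36 MN/m (case 2)
Final answer: 1, 3, 4, 2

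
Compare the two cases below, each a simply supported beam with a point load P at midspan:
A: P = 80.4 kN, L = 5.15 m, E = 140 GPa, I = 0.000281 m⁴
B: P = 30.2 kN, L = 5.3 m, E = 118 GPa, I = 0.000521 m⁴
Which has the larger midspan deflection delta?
Model: a simply supported beam with a point load P at midspan, so delta = (P·L^3) / (48·E·I) (SI units).
  A: delta = (80400 × 5.15^3) / (48 × (1.4 × 10¹¹) × 0.000281) = 0.005816 m = 5.816 mm
  B: delta = (30200 × 5.3^3) / (48 × (1.18 × 10¹¹) × 0.000521) = 0.001524 m = 1.524 mm
5.816 mm > 1.524 mm, so A is larger.
Final answer: A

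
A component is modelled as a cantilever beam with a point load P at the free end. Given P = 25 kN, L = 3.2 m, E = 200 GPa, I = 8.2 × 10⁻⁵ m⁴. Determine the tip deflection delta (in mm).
Model: a cantilever beam with a point load P at the free end, so delta = (P·L^3) / (3·E·I).
Convert to SI units:
  P = 25 kN = 25000 N
  E = 200 GPa = 2 × 10¹¹ Pa
Substitute:
  delta = (25000 × 3.2^3) / (3 × (2 × 10¹¹) × (8.2 × 10⁻⁵))
  delta = 0.01665 m
Convert: delta = 0.01665 m = 16.65 mm
Final answer: delta = 16.65 mm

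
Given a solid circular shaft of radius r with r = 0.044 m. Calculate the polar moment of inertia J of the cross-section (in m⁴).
Model: a solid circular shaft of radius r, so J = (π·r^4) / 2.
Substitute:
  J = (π × 0.044^4) / 2
  J = 5.887 × 10⁻⁶ m⁴
Final answer: J = 5.887 × 10⁻⁶ m⁴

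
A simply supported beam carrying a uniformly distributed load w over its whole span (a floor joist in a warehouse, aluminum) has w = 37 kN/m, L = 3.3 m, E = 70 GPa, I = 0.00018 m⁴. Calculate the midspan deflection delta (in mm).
Model: a simply supported beam carrying a uniformly distributed load w over its whole span, so delta = (5·w·L^4) / (384·E·I).
Convert to SI units:
  w = 37 kN/m = 37000 N/m
  E = 70 GPa = 7 × 10¹⁰ Pa
Substitute:
  delta = (5 × 37000 × 3.3^4) / (384 × (7 × 10¹⁰) × 0.00018)
  delta = 0.004534 m
Convert: delta = 0.004534 m = 4.534 mm
Final answer: delta = 4.534 mm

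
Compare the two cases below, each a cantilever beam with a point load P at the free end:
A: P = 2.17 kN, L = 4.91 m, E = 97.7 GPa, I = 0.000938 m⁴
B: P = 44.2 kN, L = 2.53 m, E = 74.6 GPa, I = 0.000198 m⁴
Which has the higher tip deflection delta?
Model: a cantilever beam with a point load P at the free end, so delta = (P·L^3) / (3·E·I) (SI units).
  A: delta = (2170 × 4.91^3) / (3 × (9.77 × 10¹⁰) × 0.000938) = 0.0009343 m = 0.9343 mm
  B: delta = (44200 × 2.53^3) / (3 × (7.46 × 10¹⁰) × 0.000198) = 0.01615 m = 16.15 mm
16.15 mm > 0.9343 mm, so B is larger.
Final answer: B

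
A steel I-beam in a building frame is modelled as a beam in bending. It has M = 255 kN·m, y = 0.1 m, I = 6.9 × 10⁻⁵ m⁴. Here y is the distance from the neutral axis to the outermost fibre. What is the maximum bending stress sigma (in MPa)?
Model: a beam in bending, so sigma = (M·y) / I.
Convert to SI units:
  M = 255 kN·m = 255000 N·m
Substitute:
  sigma = (255000 × 0.1) / (6.9 × 10⁻⁵)
  sigma = 3.696 × 10⁸ Pa
Convert: sigma = 3.696 × 10⁸ Pa = 369.6 MPa
Final answer: sigma = 369.6 MPa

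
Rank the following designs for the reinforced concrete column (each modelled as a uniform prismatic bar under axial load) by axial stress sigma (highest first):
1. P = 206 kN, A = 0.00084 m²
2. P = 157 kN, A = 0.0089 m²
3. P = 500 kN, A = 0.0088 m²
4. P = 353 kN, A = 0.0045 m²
Model: a uniform prismatic bar under axial load, so sigma = P / A (SI units).
  Case 1: sigma = 206000 / 0.00084 = 2.452 × 10⁸ Pa = 245.2 MPa
  Case 2: sigma = 157000 / 0.0089 = 1.764 × 10⁷ Pa = 17.64 MPa
  Case 3: sigma = 500000 / 0.0088 = 5.682 × 10⁷ Pa = 56.82 MPa
  Case 4: sigma = 353000 / 0.0045 = 7.844 × 10⁷ Pa = 78.44 MPa
Ordering: 245.2 MPa (case 1) > 78.44 MPa (case 4) > 56.82 MPa (case 3) > 17.64 MPa (case 2)
Final answer: 1, 4, 3, 2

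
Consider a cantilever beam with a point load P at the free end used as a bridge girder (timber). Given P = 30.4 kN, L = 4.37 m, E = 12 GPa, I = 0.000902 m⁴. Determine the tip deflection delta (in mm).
Model: a cantilever beam with a point load P at the free end, so delta = (P·L^3) / (3·E·I).
Convert to SI units:
  P = 30.4 kN = 30400 N
  E = 12 GPa = 1.2 × 10¹⁰ Pa
Substitute:
  delta = (30400 × 4.37^3) / (3 × (1.2 × 10¹⁰) × 0.000902)
  delta = 0.07813 m
Convert: delta = 0.07813 m = 78.13 mm
Final answer: delta = 78.13 mm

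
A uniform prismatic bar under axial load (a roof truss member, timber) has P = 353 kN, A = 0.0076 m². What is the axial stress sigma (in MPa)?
Model: a uniform prismatic bar under axial load, so sigma = P / A.
Convert to SI units:
  P = 353 kN = 353000 N
Substitute:
  sigma = 353000 / 0.0076
  sigma = 4.645 × 10⁷ Pa
Convert: sigma = 4.645 × 10⁷ Pa = 46.45 MPa
Final answer: sigma = 46.45 MPa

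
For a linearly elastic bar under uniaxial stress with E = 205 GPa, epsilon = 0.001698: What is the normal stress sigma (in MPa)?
Model: a linearly elastic bar under uniaxial stress, so sigma = E·epsilon.
Convert to SI units:
  E = 205 GPa = 2.05 × 10¹¹ Pa
Substitute:
  sigma = (2.05 × 10¹¹) × 0.001698
  sigma = 3.481 × 10⁸ Pa
Convert: sigma = 3.481 × 10⁸ Pa = 348.1 MPa
Final answer: sigma = 348.1 MPa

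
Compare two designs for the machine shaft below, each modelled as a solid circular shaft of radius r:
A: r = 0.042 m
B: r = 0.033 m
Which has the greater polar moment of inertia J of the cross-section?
Model: a solid circular shaft of radius r, so J = (π·r^4) / 2 (SI units).
  A: J = (π × 0.042^4) / 2 = 4.888 × 10⁻⁶ m⁴
  B: J = (π × 0.033^4) / 2 = 1.863 × 10⁻⁶ m⁴
4.888 × 10⁻⁶ m⁴ > 1.863 × 10⁻⁶ m⁴, so A is larger.
Final answer: A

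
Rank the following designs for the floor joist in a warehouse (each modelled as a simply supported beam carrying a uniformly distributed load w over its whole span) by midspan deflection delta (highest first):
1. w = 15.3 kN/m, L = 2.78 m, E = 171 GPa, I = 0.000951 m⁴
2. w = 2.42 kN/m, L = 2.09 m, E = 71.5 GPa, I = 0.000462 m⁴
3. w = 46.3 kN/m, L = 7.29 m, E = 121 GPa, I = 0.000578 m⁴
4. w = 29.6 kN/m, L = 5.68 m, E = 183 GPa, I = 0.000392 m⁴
Model: a simply supported beam carrying a uniformly distributed load w over its whole span, so delta = (5·w·L^4) / (384·E·I) (SI units).
  Case 1: delta = (5 × 15300 × 2.78^4) / (384 × (1.71 × 10¹¹) × 0.000951) = 7.317 × 10⁻⁵ m = 0.07317 mm
  Case 2: delta = (5 × 2420 × 2.09^4) / (384 × (7.15 × 10¹⁰) × 0.000462) = 1.82 × 10⁻⁵ m = 0.0182 mm
  Case 3: delta = (5 × 46300 × 7.29^4) / (384 × (1.21 × 10¹¹) × 0.000578) = 0.02435 m = 24.35 mm
  Case 4: delta = (5 × 29600 × 5.68^4) / (384 × (1.83 × 10¹¹) × 0.000392) = 0.005592 m = 5.592 mm
Ordering: 24.35 mm (case 3) > 5.592 mm (case 4) > 0.07317 mm (case 1) > 0.0182 mm (case 2)
Final answer: 3, 4, 1, 2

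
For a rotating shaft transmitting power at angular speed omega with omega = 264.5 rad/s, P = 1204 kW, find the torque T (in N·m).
Model: a rotating shaft transmitting power at angular speed omega, so P = T·omega.
Solve for T: T = P / omega.
Convert to SI units:
  P = 1204 kW = 1.204 × 10⁶ W
Substitute:
  T = (1.204 × 10⁶) / 264.5
  T = 4552 N·m
Final answer: T = 4552 N·m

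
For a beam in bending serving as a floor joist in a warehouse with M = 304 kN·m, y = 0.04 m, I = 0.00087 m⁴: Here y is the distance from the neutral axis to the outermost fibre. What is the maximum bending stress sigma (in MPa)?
Model: a beam in bending, so sigma = (M·y) / I.
Convert to SI units:
  M = 304 kN·m = 304000 N·m
Substitute:
  sigma = (304000 × 0.04) / 0.00087
  sigma = 1.398 × 10⁷ Pa
Convert: sigma = 1.398 × 10⁷ Pa = 13.98 MPa
Final answer: sigma = 13.98 MPa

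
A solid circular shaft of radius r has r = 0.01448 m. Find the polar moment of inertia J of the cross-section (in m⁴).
Model: a solid circular shaft of radius r, so J = (π·r^4) / 2.
Substitute:
  J = (π × 0.01448^4) / 2
  J = 6.905 × 10⁻⁸ m⁴
Final answer: J = 6.905 × 10⁻⁸ m⁴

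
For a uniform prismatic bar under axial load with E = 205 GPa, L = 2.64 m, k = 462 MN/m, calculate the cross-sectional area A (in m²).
Model: a uniform prismatic bar under axial load, so k = (A·E) / L.
Solve for A: A = (k·L) / E.
Convert to SI units:
  E = 205 GPa = 2.05 × 10¹¹ Pa
  k = 462 MN/m = 4.62 × 10⁸ N/m
Substitute:
  A = ((4.62 × 10⁸) × 2.64) / (2.05 × 10¹¹)
  A = 0.00595 m²
Final answer: A = 0.00595 m²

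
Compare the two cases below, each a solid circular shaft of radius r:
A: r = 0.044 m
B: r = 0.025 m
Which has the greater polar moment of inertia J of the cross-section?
Model: a solid circular shaft of radius r, so J = (π·r^4) / 2 (SI units).
  A: J = (π × 0.044^4) / 2 = 5.887 × 10⁻⁶ m⁴
  B: J = (π × 0.025^4) / 2 = 6.136 × 10⁻⁷ m⁴
5.887 × 10⁻⁶ m⁴ > 6.136 × 10⁻⁷ m⁴, so A is larger.
Final answer: A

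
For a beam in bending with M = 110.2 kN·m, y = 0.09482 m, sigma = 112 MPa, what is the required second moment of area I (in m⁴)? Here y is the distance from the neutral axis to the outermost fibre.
Model: a beam in bending, so sigma = (M·y) / I.
Solve for I: I = (M·y) / sigma.
Convert to SI units:
  M = 110.2 kN·m = 110200 N·m
  sigma = 112 MPa = 1.12 × 10⁸ Pa
Substitute:
  I = (110200 × 0.09482) / (1.12 × 10⁸)
  I = 9.33 × 10⁻⁵ m⁴
Final answer: I = 9.33 × 10⁻⁵ m⁴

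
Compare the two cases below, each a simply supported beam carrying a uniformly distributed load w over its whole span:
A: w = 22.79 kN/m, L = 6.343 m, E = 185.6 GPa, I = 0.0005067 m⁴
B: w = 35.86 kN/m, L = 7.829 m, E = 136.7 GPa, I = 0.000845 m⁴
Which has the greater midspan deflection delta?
Model: a simply supported beam carrying a uniformly distributed load w over its whole span, so delta = (5·w·L^4) / (384·E·I) (SI units).
  A: delta = (5 × 22790 × 6.343^4) / (384 × (1.856 × 10¹¹) × 0.0005067) = 0.005108 m = 5.108 mm
  B: delta = (5 × 35860 × 7.829^4) / (384 × (1.367 × 10¹¹) × 0.000845) = 0.01519 m = 15.19 mm
15.19 mm > 5.108 mm, so B is larger.
Final answer: B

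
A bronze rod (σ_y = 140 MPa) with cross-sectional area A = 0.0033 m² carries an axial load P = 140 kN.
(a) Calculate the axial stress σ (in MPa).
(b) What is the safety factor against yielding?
(a) Axial stress σ = P/A. Convert P = 140 kN = 140000 N.
  σ = 140000 / 0.0033 = 4.242 × 10⁷ Pa = 42.42 MPa
(b) Safety factor SF = σ_y/σ = 140 / 42.42 = 3.3
Final answer: (a) σ = 42.42 MPa, (b) SF = 3.3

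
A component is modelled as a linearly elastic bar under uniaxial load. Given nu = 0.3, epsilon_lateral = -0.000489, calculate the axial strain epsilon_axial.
Model: a linearly elastic bar under uniaxial load, so epsilon_lateral = -nu·epsilon_axial.
Solve for epsilon_axial: epsilon_axial = -epsilon_lateral / nu.
Substitute:
  epsilon_axial = -(-0.000489) / 0.3
  epsilon_axial = 0.00163
Final answer: epsilon_axial = 0.00163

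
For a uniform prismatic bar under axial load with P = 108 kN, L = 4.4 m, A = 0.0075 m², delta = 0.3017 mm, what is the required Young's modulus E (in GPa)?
Model: a uniform prismatic bar under axial load, so delta = (P·L) / (A·E).
Solve for E: E = (P·L) / (delta·A).
Convert to SI units:
  P = 108 kN = 108000 N
  delta = 0.3017 mm = 0.0003017 m
Substitute:
  E = (108000 × 4.4) / (0.0003017 × 0.0075)
  E = 2.1 × 10¹¹ Pa
Convert: E = 2.1 × 10¹¹ Pa = 210 GPa
Final answer: E = 210 GPa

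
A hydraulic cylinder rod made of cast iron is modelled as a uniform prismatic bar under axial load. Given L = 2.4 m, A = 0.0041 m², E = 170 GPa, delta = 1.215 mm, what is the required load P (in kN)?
Model: a uniform prismatic bar under axial load, so delta = (P·L) / (A·E).
Solve for P: P = (delta·A·E) / L.
Convert to SI units:
  E = 170 GPa = 1.7 × 10¹¹ Pa
  delta = 1.215 mm = 0.001215 m
Substitute:
  P = (0.001215 × 0.0041 × (1.7 × 10¹¹)) / 2.4
  P = 352900 N
Convert: P = 352900 N = 352.9 kN
Final answer: P = 352.9 kN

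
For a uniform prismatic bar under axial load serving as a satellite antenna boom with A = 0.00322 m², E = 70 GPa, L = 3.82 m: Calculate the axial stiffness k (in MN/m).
Model: a uniform prismatic bar under axial load, so k = (A·E) / L.
Convert to SI units:
  E = 70 GPa = 7 × 10¹⁰ Pa
Substitute:
  k = (0.00322 × (7 × 10¹⁰)) / 3.82
  k = 5.901 × 10⁷ N/m
Convert: k = 5.901 × 10⁷ N/m = 59.01 MN/m
Final answer: k = 59.01 MN/m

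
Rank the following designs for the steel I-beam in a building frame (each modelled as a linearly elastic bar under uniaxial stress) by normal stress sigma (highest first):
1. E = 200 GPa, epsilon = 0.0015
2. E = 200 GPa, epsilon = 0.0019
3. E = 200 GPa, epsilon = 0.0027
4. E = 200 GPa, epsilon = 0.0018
Model: a linearly elastic bar under uniaxial stress, so sigma = E·epsilon (SI units).
  Case 1: sigma = (2 × 10¹¹) × 0.0015 = 3 × 10⁸ Pa = 300 MPa
  Case 2: sigma = (2 × 10¹¹) × 0.0019 = 3.8 × 10⁸ Pa = 380 MPa
  Case 3: sigma = (2 × 10¹¹) × 0.0027 = 5.4 × 10⁸ Pa = 540 MPa
  Case 4: sigma = (2 × 10¹¹) × 0.0018 = 3.6 × 10⁸ Pa = 360 MPa
Ordering: 540 MPa (case 3) > 380 MPa (case 2) > 360 MPa (case 4) > 300 MPa (case 1)
Final answer: 3, 2, 4, 1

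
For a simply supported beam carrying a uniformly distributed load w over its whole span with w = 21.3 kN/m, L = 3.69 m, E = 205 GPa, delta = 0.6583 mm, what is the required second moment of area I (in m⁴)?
Model: a simply supported beam carrying a uniformly distributed load w over its whole span, so delta = (5·w·L^4) / (384·E·I).
Solve for I: I = (5·w·L^4) / (384·delta·E).
Convert to SI units:
  w = 21.3 kN/m = 21300 N/m
  E = 205 GPa = 2.05 × 10¹¹ Pa
  delta = 0.6583 mm = 0.0006583 m
Substitute:
  I = (5 × 21300 × 3.69^4) / (384 × 0.0006583 × (2.05 × 10¹¹))
  I = 0.000381 m⁴
Final answer: I = 0.000381 m⁴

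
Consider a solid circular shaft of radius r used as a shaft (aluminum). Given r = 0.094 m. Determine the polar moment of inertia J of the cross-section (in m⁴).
Model: a solid circular shaft of radius r, so J = (π·r^4) / 2.
Substitute:
  J = (π × 0.094^4) / 2
  J = 0.0001226 m⁴
Final answer: J = 0.0001226 m⁴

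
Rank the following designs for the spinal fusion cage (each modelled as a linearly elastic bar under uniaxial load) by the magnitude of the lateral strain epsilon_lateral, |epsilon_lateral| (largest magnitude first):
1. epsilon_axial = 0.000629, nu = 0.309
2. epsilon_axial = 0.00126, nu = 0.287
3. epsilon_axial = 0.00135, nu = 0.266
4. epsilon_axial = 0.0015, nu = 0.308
Model: a linearly elastic bar under uniaxial load, so epsilon_lateral = -nu·epsilon_axial (SI units).
  Case 1: epsilon_lateral = -(0.309 × 0.000629) = -0.0001944
  Case 2: epsilon_lateral = -(0.287 × 0.00126) = -0.0003616
  Case 3: epsilon_lateral = -(0.266 × 0.00135) = -0.0003591
  Case 4: epsilon_lateral = -(0.308 × 0.0015) = -0.000462
Ordering by |epsilon_lateral|: 0.000462 (case 4) > 0.0003616 (case 2) > 0.0003591 (case 3) > 0.0001944 (case 1)
Final answer: 4, 2, 3, 1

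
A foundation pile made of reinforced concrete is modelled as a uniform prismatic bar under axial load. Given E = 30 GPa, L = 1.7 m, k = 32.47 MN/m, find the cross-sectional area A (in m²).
Model: a uniform prismatic bar under axial load, so k = (A·E) / L.
Solve for A: A = (k·L) / E.
Convert to SI units:
  E = 30 GPa = 3 × 10¹⁰ Pa
  k = 32.47 MN/m = 3.247 × 10⁷ N/m
Substitute:
  A = ((3.247 × 10⁷) × 1.7) / (3 × 10¹⁰)
  A = 0.00184 m²
Final answer: A = 0.00184 m²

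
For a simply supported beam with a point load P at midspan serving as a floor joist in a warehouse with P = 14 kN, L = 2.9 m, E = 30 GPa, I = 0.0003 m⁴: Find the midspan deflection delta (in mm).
Model: a simply supported beam with a point load P at midspan, so delta = (P·L^3) / (48·E·I).
Convert to SI units:
  P = 14 kN = 14000 N
  E = 30 GPa = 3 × 10¹⁰ Pa
Substitute:
  delta = (14000 × 2.9^3) / (48 × (3 × 10¹⁰) × 0.0003)
  delta = 0.0007904 m
Convert: delta = 0.0007904 m = 0.7904 mm
Final answer: delta = 0.7904 mm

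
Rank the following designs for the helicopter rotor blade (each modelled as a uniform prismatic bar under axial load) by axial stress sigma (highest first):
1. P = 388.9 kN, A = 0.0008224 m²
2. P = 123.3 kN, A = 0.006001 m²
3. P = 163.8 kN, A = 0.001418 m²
Model: a uniform prismatic bar under axial load, so sigma = P / A (SI units).
  Case 1: sigma = 388900 / 0.0008224 = 4.729 × 10⁸ Pa = 472.9 MPa
  Case 2: sigma = 123300 / 0.006001 = 2.055 × 10⁷ Pa = 20.55 MPa
  Case 3: sigma = 163800 / 0.001418 = 1.155 × 10⁸ Pa = 115.5 MPa
Ordering: 472.9 MPa (case 1) > 115.5 MPa (case 3) > 20.55 MPa (case 2)
Final answer: 1, 3, 2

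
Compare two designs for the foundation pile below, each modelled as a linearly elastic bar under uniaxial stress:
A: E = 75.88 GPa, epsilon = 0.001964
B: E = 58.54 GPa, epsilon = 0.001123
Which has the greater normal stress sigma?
Model: a linearly elastic bar under uniaxial stress, so sigma = E·epsilon (SI units).
  A: sigma = (7.588 × 10¹⁰) × 0.001964 = 1.49 × 10⁸ Pa = 149 MPa
  B: sigma = (5.854 × 10¹⁰) × 0.001123 = 6.574 × 10⁷ Pa = 65.74 MPa
149 MPa > 65.74 MPa, so A is larger.
Final answer: A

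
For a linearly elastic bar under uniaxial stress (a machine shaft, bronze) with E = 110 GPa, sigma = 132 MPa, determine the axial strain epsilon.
Model: a linearly elastic bar under uniaxial stress, so sigma = E·epsilon.
Solve for epsilon: epsilon = sigma / E.
Convert to SI units:
  E = 110 GPa = 1.1 × 10¹¹ Pa
  sigma = 132 MPa = 1.32 × 10⁸ Pa
Substitute:
  epsilon = (1.32 × 10⁸) / (1.1 × 10¹¹)
  epsilon = 0.0012
Final answer: epsilon = 0.0012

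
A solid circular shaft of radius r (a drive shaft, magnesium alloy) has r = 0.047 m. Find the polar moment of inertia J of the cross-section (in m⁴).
Model: a solid circular shaft of radius r, so J = (π·r^4) / 2.
Substitute:
  J = (π × 0.047^4) / 2
  J = 7.665 × 10⁻⁶ m⁴
Final answer: J = 7.665 × 10⁻⁶ m⁴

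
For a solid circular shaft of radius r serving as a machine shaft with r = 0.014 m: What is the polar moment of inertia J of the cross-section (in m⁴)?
Model: a solid circular shaft of radius r, so J = (π·r^4) / 2.
Substitute:
  J = (π × 0.014^4) / 2
  J = 6.034 × 10⁻⁸ m⁴
Final answer: J = 6.034 × 10⁻⁸ m⁴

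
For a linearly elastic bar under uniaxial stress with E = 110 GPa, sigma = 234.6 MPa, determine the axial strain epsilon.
Model: a linearly elastic bar under uniaxial stress, so sigma = E·epsilon.
Solve for epsilon: epsilon = sigma / E.
Convert to SI units:
  E = 110 GPa = 1.1 × 10¹¹ Pa
  sigma = 234.6 MPa = 2.346 × 10⁸ Pa
Substitute:
  epsilon = (2.346 × 10⁸) / (1.1 × 10¹¹)
  epsilon = 0.002133
Final answer: epsilon = 0.002133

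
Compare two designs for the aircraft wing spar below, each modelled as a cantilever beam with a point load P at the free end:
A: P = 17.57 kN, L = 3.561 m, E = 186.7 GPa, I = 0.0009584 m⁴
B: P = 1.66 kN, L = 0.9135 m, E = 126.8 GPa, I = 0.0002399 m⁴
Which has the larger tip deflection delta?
Model: a cantilever beam with a point load P at the free end, so delta = (P·L^3) / (3·E·I) (SI units).
  A: delta = (17570 × 3.561^3) / (3 × (1.867 × 10¹¹) × 0.0009584) = 0.001478 m = 1.478 mm
  B: delta = (1660 × 0.9135^3) / (3 × (1.268 × 10¹¹) × 0.0002399) = 1.387 × 10⁻⁵ m = 0.01387 mm
1.478 mm > 0.01387 mm, so A is larger.
Final answer: A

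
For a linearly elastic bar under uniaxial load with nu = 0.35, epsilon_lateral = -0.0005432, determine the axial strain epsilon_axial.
Model: a linearly elastic bar under uniaxial load, so epsilon_lateral = -nu·epsilon_axial.
Solve for epsilon_axial: epsilon_axial = -epsilon_lateral / nu.
Substitute:
  epsilon_axial = -(-0.0005432) / 0.35
  epsilon_axial = 0.001552
Final answer: epsilon_axial = 0.001552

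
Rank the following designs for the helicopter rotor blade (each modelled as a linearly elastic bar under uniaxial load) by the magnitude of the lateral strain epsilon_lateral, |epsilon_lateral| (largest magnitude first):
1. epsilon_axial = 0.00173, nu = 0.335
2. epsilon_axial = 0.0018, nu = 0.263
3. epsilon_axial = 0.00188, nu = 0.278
Model: a linearly elastic bar under uniaxial load, so epsilon_lateral = -nu·epsilon_axial (SI units).
  Case 1: epsilon_lateral = -(0.335 × 0.00173) = -0.0005796
  Case 2: epsilon_lateral = -(0.263 × 0.0018) = -0.0004734
  Case 3: epsilon_lateral = -(0.278 × 0.00188) = -0.0005226
Ordering by |epsilon_lateral|: 0.0005796 (case 1) > 0.0005226 (case 3) > 0.0004734 (case 2)
Final answer: 1, 3, 2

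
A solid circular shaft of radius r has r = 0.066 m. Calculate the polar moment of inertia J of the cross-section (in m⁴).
Model: a solid circular shaft of radius r, so J = (π·r^4) / 2.
Substitute:
  J = (π × 0.066^4) / 2
  J = 2.981 × 10⁻⁵ m⁴
Final answer: J = 2.981 × 10⁻⁵ m⁴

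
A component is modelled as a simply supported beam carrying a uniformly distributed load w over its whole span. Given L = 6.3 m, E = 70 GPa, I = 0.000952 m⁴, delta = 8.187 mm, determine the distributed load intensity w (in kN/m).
Model: a simply supported beam carrying a uniformly distributed load w over its whole span, so delta = (5·w·L^4) / (384·E·I).
Solve for w: w = (384·delta·E·I) / (5·L^4).
Convert to SI units:
  E = 70 GPa = 7 × 10¹⁰ Pa
  delta = 8.187 mm = 0.008187 m
Substitute:
  w = (384 × 0.008187 × (7 × 10¹⁰) × 0.000952) / (5 × 6.3^4)
  w = 26600 N/m
Convert: w = 26600 N/m = 26.6 kN/m
Final answer: w = 26.6 kN/m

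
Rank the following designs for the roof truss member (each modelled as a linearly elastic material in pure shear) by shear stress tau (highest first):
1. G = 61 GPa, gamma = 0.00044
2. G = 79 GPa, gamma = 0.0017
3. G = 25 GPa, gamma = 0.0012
Model: a linearly elastic material in pure shear, so tau = G·gamma (SI units).
  Case 1: tau = (6.1 × 10¹⁰) × 0.00044 = 2.684 × 10⁷ Pa = 26.84 MPa
  Case 2: tau = (7.9 × 10¹⁰) × 0.0017 = 1.343 × 10⁸ Pa = 134.3 MPa
  Case 3: tau = (2.5 × 10¹⁰) × 0.0012 = 3 × 10⁷ Pa = 30 MPa
Ordering: 134.3 MPa (case 2) > 30 MPa (case 3) > 26.84 MPa (case 1)
Final answer: 2, 3, 1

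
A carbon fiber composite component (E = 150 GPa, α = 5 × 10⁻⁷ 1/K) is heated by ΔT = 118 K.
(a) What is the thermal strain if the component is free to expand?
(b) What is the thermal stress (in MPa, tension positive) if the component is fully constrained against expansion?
(a) Free thermal strain ε_th = α·ΔT = (5 × 10⁻⁷) × 118 = 5.9 × 10⁻⁵
(b) Fully constrained, the expansion is suppressed, so σ = -E·α·ΔT. Convert E = 150 GPa = 1.5 × 10¹¹ Pa.
  σ = -(1.5 × 10¹¹) × (5 × 10⁻⁷) × 118 = -8.85 × 10⁶ Pa = -8.85 MPa (compressive)
Final answer: (a) ε_th = 5.9 × 10⁻⁵, (b) σ = -8.85 MPa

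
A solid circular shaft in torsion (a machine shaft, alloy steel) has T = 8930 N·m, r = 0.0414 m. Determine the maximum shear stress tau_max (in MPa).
Model: a solid circular shaft in torsion, so tau_max = (2·T) / (π·r^3).
Substitute:
  tau_max = (2 × 8930) / (π × 0.0414^3)
  tau_max = 8.012 × 10⁷ Pa
Convert: tau_max = 8.012 × 10⁷ Pa = 80.12 MPa
Final answer: tau_max = 80.12 MPa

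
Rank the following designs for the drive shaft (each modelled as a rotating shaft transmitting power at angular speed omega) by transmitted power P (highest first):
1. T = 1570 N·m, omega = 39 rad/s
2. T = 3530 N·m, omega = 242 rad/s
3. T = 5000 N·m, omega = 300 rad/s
Model: a rotating shaft transmitting power at angular speed omega, so P = T·omega (SI units).
  Case 1: P = 1570 × 39 = 61230 W = 61.23 kW
  Case 2: P = 3530 × 242 = 854300 W = 854.3 kW
  Case 3: P = 5000 × 300 = 1.5 × 10⁶ W = 1500 kW
Ordering: 1500 kW (case 3) > 854.3 kW (case 2) > 61.23 kW (case 1)
Final answer: 3, 2, 1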